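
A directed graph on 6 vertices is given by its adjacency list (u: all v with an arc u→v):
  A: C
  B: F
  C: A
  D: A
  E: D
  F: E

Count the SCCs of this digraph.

5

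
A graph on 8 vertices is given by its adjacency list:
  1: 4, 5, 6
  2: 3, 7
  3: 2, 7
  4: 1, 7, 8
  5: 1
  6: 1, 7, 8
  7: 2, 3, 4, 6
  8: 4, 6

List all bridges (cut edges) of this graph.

The edges on the cycle 7-4-8-6-7 are not bridges since each lies on that cycle.
But removing 1-5 disconnects 1 from 5 — this is a bridge.

1-5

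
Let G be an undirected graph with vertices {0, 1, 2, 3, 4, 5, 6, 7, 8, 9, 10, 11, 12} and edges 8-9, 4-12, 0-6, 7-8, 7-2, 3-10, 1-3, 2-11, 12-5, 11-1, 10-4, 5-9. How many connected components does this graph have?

Starting from 0 we can reach 0, 6. That is one component of size 2.
Starting from 1 we can reach 1, 2, 3, 4, 5, 7, 8, 9, 10, 11, 12. That is one component of size 11.
Total: 2 components.

2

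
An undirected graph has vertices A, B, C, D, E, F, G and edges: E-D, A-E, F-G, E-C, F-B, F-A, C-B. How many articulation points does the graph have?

Removing E increases the component count from 1 to 2, so E is a cut vertex.
Removing F increases the component count from 1 to 2, so F is a cut vertex.
By contrast removing A leaves 1 component; it is not a cut vertex. No other vertex is a cut vertex either.

2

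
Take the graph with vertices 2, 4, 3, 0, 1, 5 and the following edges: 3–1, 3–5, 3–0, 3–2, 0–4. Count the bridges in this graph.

5

removing 4–0 disconnects 4 from 0; removing 3–0 disconnects 3 from 0; removing 3–2 disconnects 3 from 2; removing 3–1 disconnects 3 from 1 — these are bridges.
In total 5 edges are bridges.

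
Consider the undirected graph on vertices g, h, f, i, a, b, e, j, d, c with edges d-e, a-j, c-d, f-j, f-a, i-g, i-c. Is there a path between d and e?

Yes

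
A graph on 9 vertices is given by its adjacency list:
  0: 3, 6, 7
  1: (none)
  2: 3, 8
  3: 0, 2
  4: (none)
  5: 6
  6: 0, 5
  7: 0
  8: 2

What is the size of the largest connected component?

7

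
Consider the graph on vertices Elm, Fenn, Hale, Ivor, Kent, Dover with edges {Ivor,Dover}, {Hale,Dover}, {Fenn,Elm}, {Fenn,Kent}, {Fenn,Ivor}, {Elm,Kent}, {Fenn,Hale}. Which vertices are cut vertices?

Fenn

Removing Fenn increases the component count from 1 to 2, so Fenn is a cut vertex.
By contrast removing Elm leaves 1 component; it is not a cut vertex. No other vertex is a cut vertex either.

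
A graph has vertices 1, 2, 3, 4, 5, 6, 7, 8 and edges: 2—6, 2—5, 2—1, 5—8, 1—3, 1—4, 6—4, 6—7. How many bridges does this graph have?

The edges on the cycle 2-1-4-6-2 are not bridges since each lies on that cycle.
But removing 1—3 disconnects 1 from 3; removing 6—7 disconnects 6 from 7; removing 2—5 disconnects 2 from 5; removing 8—5 disconnects 8 from 5 — these are bridges.
That makes 4 bridges.

4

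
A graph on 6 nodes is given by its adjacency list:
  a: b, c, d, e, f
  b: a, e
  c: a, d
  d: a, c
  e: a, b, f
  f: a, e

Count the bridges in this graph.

0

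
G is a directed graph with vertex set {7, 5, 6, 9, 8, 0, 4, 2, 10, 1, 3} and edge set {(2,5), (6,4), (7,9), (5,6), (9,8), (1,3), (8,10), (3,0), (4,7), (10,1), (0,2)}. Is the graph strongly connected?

Yes

From 10 we can reach every vertex (0, 1, 2, 3, 4, 5, 6, 7, 8, 9, 10), and every vertex can reach 10 (0, 1, 2, 3, 4, 5, 6, 7, 8, 9, 10). So the whole graph is one strongly connected component.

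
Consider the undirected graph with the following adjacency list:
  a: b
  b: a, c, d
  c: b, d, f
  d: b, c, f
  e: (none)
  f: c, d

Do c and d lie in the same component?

Yes

From c we can reach a, b, c, d, f, which includes d.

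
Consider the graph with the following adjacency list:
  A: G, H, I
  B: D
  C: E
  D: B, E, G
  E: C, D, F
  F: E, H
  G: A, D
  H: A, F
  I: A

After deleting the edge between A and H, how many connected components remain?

A and H are still connected via A-G-D-E-F-H, so the component count stays at 1.

1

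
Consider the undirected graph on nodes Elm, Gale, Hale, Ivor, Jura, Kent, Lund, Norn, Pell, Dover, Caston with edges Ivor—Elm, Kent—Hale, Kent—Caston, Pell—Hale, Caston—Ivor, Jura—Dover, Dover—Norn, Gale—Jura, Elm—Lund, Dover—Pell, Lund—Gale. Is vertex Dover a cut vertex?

Deleting Dover raises the number of components from 1 to 2, so Dover is a cut vertex.

Yes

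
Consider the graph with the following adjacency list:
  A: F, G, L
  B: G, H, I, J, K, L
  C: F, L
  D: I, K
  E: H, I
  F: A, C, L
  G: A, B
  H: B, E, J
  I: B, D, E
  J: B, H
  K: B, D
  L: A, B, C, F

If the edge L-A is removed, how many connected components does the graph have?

1

L and A are still connected via L-F-A, so the component count stays at 1.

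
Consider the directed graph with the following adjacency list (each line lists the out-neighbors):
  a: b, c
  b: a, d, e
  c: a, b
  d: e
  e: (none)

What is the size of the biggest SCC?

3

{a, b, c} are all mutually reachable — one SCC of size 3.
{d} is an SCC by itself.
{e} is an SCC by itself.
The largest has 3 vertices.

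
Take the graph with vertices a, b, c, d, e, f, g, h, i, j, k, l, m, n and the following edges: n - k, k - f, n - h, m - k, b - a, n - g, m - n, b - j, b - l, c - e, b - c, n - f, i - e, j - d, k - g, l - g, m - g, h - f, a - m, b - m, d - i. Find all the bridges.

The edges on the cycle b-a-m-b are not bridges since each lies on that cycle.
Every edge lies on some cycle, so there are no bridges.

none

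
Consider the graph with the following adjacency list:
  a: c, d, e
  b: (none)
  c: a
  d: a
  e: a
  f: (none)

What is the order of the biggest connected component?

4

b is isolated — a component by itself.
f is isolated — a component by itself.
Starting from a we can reach a, c, d, e. That is one component of size 4.
The largest has 4 vertices.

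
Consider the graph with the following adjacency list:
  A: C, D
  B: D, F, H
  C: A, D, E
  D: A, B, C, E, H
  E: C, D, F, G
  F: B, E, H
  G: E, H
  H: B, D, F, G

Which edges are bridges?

none

The edges on the cycle H-F-B-D-H are not bridges since each lies on that cycle.
Every edge lies on some cycle, so there are no bridges.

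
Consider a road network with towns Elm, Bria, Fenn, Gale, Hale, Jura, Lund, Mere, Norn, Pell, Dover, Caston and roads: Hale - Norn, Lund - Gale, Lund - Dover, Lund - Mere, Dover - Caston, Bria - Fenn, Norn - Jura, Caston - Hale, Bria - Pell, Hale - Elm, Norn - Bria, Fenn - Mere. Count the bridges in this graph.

4

The edges on the cycle Lund-Dover-Caston-Hale-Norn-Bria-Fenn-Mere-Lund are not bridges since each lies on that cycle.
But removing Jura - Norn disconnects Jura from Norn; removing Elm - Hale disconnects Elm from Hale; removing Pell - Bria disconnects Pell from Bria; removing Lund - Gale disconnects Lund from Gale — these are bridges.
That makes 4 bridges.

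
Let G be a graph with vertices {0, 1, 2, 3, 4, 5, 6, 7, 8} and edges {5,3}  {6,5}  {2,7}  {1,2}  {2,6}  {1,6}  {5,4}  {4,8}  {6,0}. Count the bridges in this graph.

6

The edges on the cycle 1-2-6-1 are not bridges since each lies on that cycle.
But removing 6–0 disconnects 6 from 0; removing 5–3 disconnects 5 from 3; removing 8–4 disconnects 8 from 4; removing 6–5 disconnects 6 from 5 — these are bridges.
In total 6 edges are bridges.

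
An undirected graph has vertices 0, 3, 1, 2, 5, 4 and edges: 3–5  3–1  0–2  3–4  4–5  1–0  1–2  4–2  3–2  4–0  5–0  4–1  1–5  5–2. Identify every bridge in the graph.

none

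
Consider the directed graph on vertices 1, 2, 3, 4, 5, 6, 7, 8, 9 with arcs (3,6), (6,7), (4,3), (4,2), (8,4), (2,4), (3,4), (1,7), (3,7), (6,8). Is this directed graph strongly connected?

No

There is no directed path from 8 to 5, so the graph is not strongly connected.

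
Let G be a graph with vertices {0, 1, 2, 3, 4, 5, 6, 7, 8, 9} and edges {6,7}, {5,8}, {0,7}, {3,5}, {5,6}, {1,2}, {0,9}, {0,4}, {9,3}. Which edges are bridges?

0-4, 1-2, 5-8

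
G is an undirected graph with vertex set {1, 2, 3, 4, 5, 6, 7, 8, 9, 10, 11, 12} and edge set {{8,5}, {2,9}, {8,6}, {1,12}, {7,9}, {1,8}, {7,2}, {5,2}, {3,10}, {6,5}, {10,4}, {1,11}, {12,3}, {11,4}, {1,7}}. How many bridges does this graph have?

0

The edges on the cycle 8-6-5-8 are not bridges since each lies on that cycle.
Every edge lies on some cycle, so there are no bridges.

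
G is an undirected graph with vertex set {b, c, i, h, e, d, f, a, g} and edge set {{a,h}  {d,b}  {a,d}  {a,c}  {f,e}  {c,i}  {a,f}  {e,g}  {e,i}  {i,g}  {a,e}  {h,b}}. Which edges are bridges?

none

The edges on the cycle a-h-b-d-a are not bridges since each lies on that cycle.
Every edge lies on some cycle, so there are no bridges.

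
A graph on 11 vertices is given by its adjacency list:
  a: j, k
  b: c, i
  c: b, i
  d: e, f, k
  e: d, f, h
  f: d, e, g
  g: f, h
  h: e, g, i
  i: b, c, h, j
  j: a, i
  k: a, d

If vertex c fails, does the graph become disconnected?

No

Deleting c leaves 1 component (was 1) (its neighbors b, i remain connected to each other), so c is not a cut vertex.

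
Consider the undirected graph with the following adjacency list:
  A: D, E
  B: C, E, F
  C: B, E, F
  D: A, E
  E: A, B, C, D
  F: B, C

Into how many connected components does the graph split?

1

Starting from A we can reach A, B, C, D, E, F. That is one component of size 6.
Total: 1 component.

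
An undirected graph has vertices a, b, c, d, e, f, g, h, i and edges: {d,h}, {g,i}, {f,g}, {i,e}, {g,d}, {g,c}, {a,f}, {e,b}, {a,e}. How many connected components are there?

1

Starting from a we can reach a, b, c, d, e, f, g, h, i. That is one component of size 9.
Total: 1 component.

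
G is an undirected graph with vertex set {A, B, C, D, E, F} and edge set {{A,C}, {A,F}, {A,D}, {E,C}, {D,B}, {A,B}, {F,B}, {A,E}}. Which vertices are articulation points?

A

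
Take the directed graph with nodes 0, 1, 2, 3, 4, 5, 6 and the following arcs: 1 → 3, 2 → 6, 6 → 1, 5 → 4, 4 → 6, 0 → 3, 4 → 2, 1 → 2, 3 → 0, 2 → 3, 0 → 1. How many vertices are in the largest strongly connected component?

5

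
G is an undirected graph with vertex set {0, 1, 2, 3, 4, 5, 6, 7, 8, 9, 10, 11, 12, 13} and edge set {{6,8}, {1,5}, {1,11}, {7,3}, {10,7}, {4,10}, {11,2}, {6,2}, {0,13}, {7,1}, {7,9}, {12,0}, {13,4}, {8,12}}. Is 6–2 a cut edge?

No

After removing 6–2, the path 6-8-12-0-13-4-10-7-1-11-2 still connects them, so the edge is not a bridge.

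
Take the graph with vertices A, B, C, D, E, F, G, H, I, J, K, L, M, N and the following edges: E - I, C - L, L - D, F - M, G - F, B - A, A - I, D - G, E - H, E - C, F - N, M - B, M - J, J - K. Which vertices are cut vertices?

E, F, J, M

Removing E increases the component count from 1 to 2, so E is a cut vertex.
Removing F increases the component count from 1 to 2, so F is a cut vertex.
Removing J increases the component count from 1 to 2, so J is a cut vertex.
Likewise M is a cut vertex.
By contrast removing D leaves 1 component; it is not a cut vertex. No other vertex is a cut vertex either.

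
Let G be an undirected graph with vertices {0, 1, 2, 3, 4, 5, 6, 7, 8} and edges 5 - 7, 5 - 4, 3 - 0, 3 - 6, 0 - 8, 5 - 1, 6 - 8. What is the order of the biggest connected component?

2 is isolated — a component by itself.
Starting from 0 we can reach 0, 3, 6, 8. That is one component of size 4.
Starting from 1 we can reach 1, 4, 5, 7. That is one component of size 4.
The largest has 4 vertices.

4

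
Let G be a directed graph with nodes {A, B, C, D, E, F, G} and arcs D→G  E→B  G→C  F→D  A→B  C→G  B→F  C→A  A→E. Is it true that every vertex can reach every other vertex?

Yes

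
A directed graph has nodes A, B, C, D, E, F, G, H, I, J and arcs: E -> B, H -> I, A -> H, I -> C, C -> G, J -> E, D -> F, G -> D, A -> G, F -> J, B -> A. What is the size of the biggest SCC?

10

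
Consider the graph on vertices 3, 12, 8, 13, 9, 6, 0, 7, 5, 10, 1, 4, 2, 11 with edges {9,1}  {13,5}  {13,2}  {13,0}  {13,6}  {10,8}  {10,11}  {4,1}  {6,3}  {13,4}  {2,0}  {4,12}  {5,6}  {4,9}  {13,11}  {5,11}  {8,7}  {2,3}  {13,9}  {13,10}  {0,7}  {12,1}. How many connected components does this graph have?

1

Starting from 0 we can reach 0, 1, 2, 3, 4, 5, 6, 7, 8, 9, 10, 11, 12, 13. That is one component of size 14.
Total: 1 component.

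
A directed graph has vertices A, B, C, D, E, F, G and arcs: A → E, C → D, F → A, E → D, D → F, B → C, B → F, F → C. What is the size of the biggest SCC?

5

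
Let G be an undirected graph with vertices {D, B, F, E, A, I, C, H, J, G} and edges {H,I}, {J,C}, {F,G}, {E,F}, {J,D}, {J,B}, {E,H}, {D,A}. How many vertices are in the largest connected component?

Starting from A we can reach A, B, C, D, J. That is one component of size 5.
Starting from E we can reach E, F, G, H, I. That is one component of size 5.
The largest has 5 vertices.

5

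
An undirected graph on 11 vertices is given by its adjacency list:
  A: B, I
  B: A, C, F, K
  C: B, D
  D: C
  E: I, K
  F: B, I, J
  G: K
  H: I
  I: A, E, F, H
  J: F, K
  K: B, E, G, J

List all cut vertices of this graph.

B, C, I, K

Removing B increases the component count from 1 to 2, so B is a cut vertex.
Removing C increases the component count from 1 to 2, so C is a cut vertex.
Removing I increases the component count from 1 to 2, so I is a cut vertex.
Likewise K is a cut vertex.
By contrast removing H leaves 1 component; it is not a cut vertex. No other vertex is a cut vertex either.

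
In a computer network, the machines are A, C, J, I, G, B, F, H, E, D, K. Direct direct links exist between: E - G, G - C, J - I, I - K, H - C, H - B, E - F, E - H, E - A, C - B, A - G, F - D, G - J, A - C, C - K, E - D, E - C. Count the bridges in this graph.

0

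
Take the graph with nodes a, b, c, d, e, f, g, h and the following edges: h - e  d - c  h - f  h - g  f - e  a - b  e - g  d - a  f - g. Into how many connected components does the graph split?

2

Starting from a we can reach a, b, c, d. That is one component of size 4.
Starting from e we can reach e, f, g, h. That is one component of size 4.
Total: 2 components.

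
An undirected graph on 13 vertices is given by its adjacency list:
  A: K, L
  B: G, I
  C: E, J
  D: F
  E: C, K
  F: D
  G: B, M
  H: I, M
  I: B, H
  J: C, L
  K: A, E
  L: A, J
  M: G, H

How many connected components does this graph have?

3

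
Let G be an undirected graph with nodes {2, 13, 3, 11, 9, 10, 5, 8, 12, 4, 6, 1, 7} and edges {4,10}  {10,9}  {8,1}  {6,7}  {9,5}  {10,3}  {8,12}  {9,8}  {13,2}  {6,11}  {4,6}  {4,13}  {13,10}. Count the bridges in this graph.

10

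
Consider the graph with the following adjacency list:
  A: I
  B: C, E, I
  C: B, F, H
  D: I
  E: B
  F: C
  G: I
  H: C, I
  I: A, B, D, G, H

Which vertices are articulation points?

Removing B increases the component count from 1 to 2, so B is a cut vertex.
Removing C increases the component count from 1 to 2, so C is a cut vertex.
Removing I increases the component count from 1 to 4, so I is a cut vertex.
By contrast removing A leaves 1 component; it is not a cut vertex. No other vertex is a cut vertex either.

B, C, I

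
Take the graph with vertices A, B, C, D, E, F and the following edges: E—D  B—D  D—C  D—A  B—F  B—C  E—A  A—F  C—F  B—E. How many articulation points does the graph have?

Removing A, for instance, still leaves 1 component. No single vertex removal increases the component count — the graph has no articulation points.

0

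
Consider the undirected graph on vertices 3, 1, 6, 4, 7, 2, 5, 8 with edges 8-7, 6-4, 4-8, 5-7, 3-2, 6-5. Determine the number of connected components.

1 is isolated — a component by itself.
Starting from 2 we can reach 2, 3. That is one component of size 2.
Starting from 4 we can reach 4, 5, 6, 7, 8. That is one component of size 5.
Total: 3 components.

3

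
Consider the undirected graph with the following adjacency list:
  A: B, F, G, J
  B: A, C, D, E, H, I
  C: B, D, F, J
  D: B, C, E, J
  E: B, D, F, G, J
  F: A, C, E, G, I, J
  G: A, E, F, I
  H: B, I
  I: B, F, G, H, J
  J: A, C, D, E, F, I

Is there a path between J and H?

Yes

From J we can reach A, B, C, D, E, F, G, H, I, J, which includes H.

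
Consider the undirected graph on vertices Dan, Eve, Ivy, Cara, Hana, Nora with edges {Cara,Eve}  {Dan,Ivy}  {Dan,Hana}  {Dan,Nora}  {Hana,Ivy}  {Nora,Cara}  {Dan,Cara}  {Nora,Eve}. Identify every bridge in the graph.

The edges on the cycle Dan-Hana-Ivy-Dan are not bridges since each lies on that cycle.
Every edge lies on some cycle, so there are no bridges.

none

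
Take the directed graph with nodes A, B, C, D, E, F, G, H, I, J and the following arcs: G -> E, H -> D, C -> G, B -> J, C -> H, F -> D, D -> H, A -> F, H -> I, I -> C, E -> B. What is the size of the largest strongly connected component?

4

{C, D, H, I} are all mutually reachable — one SCC of size 4.
{E} is an SCC by itself.
{F} is an SCC by itself.
{J} is an SCC by itself.
{A} is an SCC by itself.
(and 2 more singleton SCCs)
The largest has 4 vertices.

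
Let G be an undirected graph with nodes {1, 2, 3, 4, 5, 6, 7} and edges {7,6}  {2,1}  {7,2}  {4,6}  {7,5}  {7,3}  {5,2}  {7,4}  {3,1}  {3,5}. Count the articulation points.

1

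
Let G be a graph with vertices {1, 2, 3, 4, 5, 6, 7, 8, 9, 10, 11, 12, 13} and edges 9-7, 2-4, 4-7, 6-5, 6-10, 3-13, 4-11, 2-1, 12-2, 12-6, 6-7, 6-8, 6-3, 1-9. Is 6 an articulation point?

Deleting 6 raises the number of components from 1 to 5, so 6 is a cut vertex.

Yes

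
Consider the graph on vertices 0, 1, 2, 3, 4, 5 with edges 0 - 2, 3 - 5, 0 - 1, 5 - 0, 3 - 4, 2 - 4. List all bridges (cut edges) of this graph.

The edges on the cycle 3-5-0-2-4-3 are not bridges since each lies on that cycle.
But removing 0 - 1 disconnects 0 from 1 — this is a bridge.

0-1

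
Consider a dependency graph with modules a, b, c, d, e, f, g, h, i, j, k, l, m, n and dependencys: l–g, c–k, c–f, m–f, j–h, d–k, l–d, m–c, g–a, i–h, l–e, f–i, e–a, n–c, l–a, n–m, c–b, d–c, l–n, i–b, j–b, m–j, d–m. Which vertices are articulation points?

Removing l increases the component count from 1 to 2, so l is a cut vertex.
By contrast removing a leaves 1 component; it is not a cut vertex. No other vertex is a cut vertex either.

l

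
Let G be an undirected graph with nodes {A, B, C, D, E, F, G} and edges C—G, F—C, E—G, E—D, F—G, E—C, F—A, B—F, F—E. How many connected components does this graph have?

1

Starting from A we can reach A, B, C, D, E, F, G. That is one component of size 7.
Total: 1 component.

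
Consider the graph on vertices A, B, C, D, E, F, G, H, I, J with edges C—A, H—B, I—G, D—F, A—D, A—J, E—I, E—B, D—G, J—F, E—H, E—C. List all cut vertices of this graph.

E

Removing E increases the component count from 1 to 2, so E is a cut vertex.
By contrast removing D leaves 1 component; it is not a cut vertex. No other vertex is a cut vertex either.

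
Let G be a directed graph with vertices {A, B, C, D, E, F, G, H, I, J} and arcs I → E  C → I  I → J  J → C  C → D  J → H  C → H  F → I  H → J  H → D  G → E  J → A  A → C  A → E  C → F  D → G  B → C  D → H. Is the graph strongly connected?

No

There is no directed path from I to B, so the graph is not strongly connected.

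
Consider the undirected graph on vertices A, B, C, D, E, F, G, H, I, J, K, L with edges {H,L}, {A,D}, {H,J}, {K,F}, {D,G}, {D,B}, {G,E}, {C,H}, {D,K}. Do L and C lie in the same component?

From L we can reach C, H, J, L, which includes C.

Yes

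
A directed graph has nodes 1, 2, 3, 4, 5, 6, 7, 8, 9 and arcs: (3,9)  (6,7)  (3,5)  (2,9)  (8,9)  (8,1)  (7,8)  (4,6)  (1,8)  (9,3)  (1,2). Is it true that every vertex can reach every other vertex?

No

There is no directed path from 3 to 1, so the graph is not strongly connected.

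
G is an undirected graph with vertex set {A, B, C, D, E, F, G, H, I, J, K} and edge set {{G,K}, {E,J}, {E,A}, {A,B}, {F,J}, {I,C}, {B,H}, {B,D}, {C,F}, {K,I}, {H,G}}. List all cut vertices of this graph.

Removing B increases the component count from 1 to 2, so B is a cut vertex.
By contrast removing C leaves 1 component; it is not a cut vertex. No other vertex is a cut vertex either.

B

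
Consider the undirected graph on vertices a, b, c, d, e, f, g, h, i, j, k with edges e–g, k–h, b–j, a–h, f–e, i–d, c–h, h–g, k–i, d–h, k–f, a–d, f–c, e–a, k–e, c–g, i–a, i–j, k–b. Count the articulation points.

Removing a, for instance, still leaves 1 component. No single vertex removal increases the component count — the graph has no articulation points.

0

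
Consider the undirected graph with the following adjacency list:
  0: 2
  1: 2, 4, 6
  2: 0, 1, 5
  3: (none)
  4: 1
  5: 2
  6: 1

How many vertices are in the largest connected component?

3 is isolated — a component by itself.
Starting from 0 we can reach 0, 1, 2, 4, 5, 6. That is one component of size 6.
The largest has 6 vertices.

6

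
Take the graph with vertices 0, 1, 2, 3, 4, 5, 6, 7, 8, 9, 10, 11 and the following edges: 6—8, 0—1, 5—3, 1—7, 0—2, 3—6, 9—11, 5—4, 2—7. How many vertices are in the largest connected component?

10 is isolated — a component by itself.
Starting from 9 we can reach 9, 11. That is one component of size 2.
Starting from 0 we can reach 0, 1, 2, 7. That is one component of size 4.
Starting from 3 we can reach 3, 4, 5, 6, 8. That is one component of size 5.
The largest has 5 vertices.

5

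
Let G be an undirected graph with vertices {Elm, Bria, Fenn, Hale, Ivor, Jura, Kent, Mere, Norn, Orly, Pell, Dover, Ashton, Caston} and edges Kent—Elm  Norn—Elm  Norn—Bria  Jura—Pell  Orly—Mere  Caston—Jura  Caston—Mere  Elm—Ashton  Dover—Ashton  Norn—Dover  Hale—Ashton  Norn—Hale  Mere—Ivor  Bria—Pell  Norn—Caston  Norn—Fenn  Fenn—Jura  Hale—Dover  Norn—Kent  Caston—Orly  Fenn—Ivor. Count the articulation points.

1

Removing Norn increases the component count from 1 to 2, so Norn is a cut vertex.
By contrast removing Bria leaves 1 component; it is not a cut vertex. No other vertex is a cut vertex either.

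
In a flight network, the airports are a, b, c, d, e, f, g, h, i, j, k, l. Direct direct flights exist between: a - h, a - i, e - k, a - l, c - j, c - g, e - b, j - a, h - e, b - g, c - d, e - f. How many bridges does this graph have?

5

The edges on the cycle c-j-a-h-e-b-g-c are not bridges since each lies on that cycle.
But removing f - e disconnects f from e; removing i - a disconnects i from a; removing c - d disconnects c from d; removing a - l disconnects a from l — these are bridges.
In total 5 edges are bridges.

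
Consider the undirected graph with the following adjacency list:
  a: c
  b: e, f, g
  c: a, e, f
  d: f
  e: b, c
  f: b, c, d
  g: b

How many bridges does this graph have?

The edges on the cycle b-f-c-e-b are not bridges since each lies on that cycle.
But removing c-a disconnects c from a; removing f-d disconnects f from d; removing b-g disconnects b from g — these are bridges.
That makes 3 bridges.

3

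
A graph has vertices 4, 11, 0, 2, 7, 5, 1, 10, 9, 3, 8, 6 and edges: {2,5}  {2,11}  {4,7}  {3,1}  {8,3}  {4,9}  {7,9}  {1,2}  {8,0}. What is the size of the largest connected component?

10 is isolated — a component by itself.
6 is isolated — a component by itself.
Starting from 4 we can reach 4, 7, 9. That is one component of size 3.
Starting from 0 we can reach 0, 1, 2, 3, 5, 8, 11. That is one component of size 7.
The largest has 7 vertices.

7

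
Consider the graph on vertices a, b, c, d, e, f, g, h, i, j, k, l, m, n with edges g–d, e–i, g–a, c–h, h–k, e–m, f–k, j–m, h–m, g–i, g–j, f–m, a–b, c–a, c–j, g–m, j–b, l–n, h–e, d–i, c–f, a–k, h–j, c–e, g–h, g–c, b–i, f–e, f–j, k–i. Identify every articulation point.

none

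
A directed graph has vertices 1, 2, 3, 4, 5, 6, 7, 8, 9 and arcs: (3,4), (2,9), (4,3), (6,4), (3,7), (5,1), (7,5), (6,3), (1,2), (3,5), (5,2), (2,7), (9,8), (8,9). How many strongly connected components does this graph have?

{1, 2, 5, 7} are all mutually reachable — one SCC of size 4.
{3, 4} are all mutually reachable — one SCC of size 2.
{8, 9} are all mutually reachable — one SCC of size 2.
{6} is an SCC by itself.
That gives 4 strongly connected components.

4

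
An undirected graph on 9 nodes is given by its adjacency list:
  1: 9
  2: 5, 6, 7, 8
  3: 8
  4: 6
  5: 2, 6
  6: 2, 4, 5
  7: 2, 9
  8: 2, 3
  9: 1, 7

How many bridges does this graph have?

6

The edges on the cycle 2-6-5-2 are not bridges since each lies on that cycle.
But removing 2-7 disconnects 2 from 7; removing 2-8 disconnects 2 from 8; removing 7-9 disconnects 7 from 9; removing 6-4 disconnects 6 from 4 — these are bridges.
In total 6 edges are bridges.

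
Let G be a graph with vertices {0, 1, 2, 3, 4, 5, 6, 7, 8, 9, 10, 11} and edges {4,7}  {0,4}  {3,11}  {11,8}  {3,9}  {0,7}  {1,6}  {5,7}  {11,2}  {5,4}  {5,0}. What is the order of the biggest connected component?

5

10 is isolated — a component by itself.
Starting from 1 we can reach 1, 6. That is one component of size 2.
Starting from 0 we can reach 0, 4, 5, 7. That is one component of size 4.
Starting from 2 we can reach 2, 3, 8, 9, 11. That is one component of size 5.
The largest has 5 vertices.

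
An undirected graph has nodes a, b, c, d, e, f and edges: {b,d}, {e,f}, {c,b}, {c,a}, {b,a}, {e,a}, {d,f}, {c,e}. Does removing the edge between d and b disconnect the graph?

No

After removing d–b, the path d-f-e-c-b still connects them, so the edge is not a bridge.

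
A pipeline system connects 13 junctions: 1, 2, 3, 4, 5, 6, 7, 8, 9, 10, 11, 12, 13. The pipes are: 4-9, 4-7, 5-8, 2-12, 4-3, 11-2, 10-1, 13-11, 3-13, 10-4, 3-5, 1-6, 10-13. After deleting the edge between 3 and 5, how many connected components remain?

2

Before removal there is 1 component.
3-5 is a bridge — removing it separates 3's side from 5's side.
After removal: 2 components.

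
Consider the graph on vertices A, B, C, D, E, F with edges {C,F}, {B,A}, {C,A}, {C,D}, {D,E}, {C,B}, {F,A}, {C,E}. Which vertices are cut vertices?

Removing C increases the component count from 1 to 2, so C is a cut vertex.
By contrast removing A leaves 1 component; it is not a cut vertex. No other vertex is a cut vertex either.

C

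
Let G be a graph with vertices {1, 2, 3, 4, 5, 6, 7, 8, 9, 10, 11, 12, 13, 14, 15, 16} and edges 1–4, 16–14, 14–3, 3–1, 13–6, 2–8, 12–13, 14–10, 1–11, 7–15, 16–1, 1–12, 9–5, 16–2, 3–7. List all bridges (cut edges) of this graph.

The edges on the cycle 16-14-3-1-16 are not bridges since each lies on that cycle.
But removing 3–7 disconnects 3 from 7; removing 1–12 disconnects 1 from 12; removing 2–8 disconnects 2 from 8; removing 13–6 disconnects 13 from 6 — these are bridges.
In total 11 edges are bridges.

1-11, 1-12, 1-4, 10-14, 12-13, 13-6, 15-7, 16-2, 2-8, 3-7, 5-9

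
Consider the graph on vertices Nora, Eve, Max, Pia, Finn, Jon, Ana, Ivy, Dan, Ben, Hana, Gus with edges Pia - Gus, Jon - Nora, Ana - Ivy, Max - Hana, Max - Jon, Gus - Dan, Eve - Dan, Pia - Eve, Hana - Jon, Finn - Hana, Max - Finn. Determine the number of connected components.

Ben is isolated — a component by itself.
Starting from Ana we can reach Ana, Ivy. That is one component of size 2.
Starting from Dan we can reach Dan, Eve, Gus, Pia. That is one component of size 4.
Starting from Jon we can reach Jon, Max, Finn, Hana, Nora. That is one component of size 5.
Total: 4 components.

4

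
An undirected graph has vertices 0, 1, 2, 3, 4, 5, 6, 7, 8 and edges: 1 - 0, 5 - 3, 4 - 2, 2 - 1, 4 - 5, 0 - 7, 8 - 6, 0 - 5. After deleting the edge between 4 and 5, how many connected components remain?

2

4 and 5 are still connected via 4-2-1-0-5, so the component count stays at 2.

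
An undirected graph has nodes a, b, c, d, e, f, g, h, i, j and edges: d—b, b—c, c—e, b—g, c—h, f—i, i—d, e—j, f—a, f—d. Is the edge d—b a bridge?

Yes

Removing d—b leaves no path between d and b: the component count goes from 1 to 2. So it is a bridge.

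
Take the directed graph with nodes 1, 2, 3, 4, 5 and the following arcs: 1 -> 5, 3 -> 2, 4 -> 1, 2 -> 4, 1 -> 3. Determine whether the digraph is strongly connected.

There is no directed path from 5 to 2, so the graph is not strongly connected.

No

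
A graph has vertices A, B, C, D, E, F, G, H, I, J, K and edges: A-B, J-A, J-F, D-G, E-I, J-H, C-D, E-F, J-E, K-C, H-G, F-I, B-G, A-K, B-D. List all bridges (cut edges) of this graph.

The edges on the cycle A-K-C-D-B-A are not bridges since each lies on that cycle.
Every edge lies on some cycle, so there are no bridges.

none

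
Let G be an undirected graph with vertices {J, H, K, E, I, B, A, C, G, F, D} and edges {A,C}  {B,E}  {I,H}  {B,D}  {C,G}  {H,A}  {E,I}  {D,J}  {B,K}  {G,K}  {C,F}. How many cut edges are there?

3

The edges on the cycle B-E-I-H-A-C-G-K-B are not bridges since each lies on that cycle.
But removing D–J disconnects D from J; removing F–C disconnects F from C; removing B–D disconnects B from D — these are bridges.
That makes 3 bridges.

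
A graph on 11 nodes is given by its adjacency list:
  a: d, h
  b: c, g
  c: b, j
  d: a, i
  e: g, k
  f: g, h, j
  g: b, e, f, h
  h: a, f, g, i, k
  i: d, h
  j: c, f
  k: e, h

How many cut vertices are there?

Removing h increases the component count from 1 to 2, so h is a cut vertex.
By contrast removing k leaves 1 component; it is not a cut vertex. No other vertex is a cut vertex either.

1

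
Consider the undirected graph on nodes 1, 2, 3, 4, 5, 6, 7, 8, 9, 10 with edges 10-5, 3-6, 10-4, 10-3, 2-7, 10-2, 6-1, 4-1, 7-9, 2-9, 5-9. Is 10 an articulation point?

Yes

Deleting 10 raises the number of components from 2 to 3, so 10 is a cut vertex.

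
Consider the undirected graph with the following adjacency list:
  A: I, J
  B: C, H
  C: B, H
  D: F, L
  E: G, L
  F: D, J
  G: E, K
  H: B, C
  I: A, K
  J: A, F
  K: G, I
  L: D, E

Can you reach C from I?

No

The component containing I is {A, D, E, F, G, I, J, K, L}, and C is not in it.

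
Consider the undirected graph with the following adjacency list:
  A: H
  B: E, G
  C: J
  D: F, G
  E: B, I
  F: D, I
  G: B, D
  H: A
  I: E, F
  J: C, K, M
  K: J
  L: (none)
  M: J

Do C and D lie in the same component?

The component containing C is {C, J, K, M}, and D is not in it.

No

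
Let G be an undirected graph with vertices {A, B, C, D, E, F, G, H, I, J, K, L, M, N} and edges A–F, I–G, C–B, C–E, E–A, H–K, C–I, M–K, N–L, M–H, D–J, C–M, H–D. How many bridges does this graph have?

The edges on the cycle M-H-K-M are not bridges since each lies on that cycle.
But removing C–B disconnects C from B; removing C–I disconnects C from I; removing H–D disconnects H from D; removing E–C disconnects E from C — these are bridges.
In total 10 edges are bridges.

10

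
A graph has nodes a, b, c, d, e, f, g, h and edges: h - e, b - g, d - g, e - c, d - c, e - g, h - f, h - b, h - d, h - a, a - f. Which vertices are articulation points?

Removing h increases the component count from 1 to 2, so h is a cut vertex.
By contrast removing g leaves 1 component; it is not a cut vertex. No other vertex is a cut vertex either.

h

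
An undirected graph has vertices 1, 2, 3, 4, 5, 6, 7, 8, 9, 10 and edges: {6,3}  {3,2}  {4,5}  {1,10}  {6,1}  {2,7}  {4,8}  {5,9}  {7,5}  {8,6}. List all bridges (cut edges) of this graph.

The edges on the cycle 4-8-6-3-2-7-5-4 are not bridges since each lies on that cycle.
But removing 9 - 5 disconnects 9 from 5; removing 6 - 1 disconnects 6 from 1; removing 10 - 1 disconnects 10 from 1 — these are bridges.

1-10, 1-6, 5-9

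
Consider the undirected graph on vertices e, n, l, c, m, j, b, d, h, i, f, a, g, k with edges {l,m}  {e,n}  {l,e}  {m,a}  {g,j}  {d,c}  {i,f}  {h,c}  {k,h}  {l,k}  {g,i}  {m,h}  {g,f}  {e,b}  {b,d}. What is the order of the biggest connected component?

10

Starting from f we can reach f, g, i, j. That is one component of size 4.
Starting from a we can reach a, b, c, d, e, h, k, l, m, n. That is one component of size 10.
The largest has 10 vertices.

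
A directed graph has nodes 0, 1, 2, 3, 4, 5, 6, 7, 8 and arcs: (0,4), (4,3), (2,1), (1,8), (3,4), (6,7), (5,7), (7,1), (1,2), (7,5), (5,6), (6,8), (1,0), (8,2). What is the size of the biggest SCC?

{5, 6, 7} are all mutually reachable — one SCC of size 3.
{1, 2, 8} are all mutually reachable — one SCC of size 3.
{3, 4} are all mutually reachable — one SCC of size 2.
{0} is an SCC by itself.
The largest has 3 vertices.

3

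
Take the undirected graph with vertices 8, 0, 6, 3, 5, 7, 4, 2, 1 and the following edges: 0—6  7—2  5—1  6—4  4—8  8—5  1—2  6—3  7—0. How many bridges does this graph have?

The edges on the cycle 7-0-6-4-8-5-1-2-7 are not bridges since each lies on that cycle.
But removing 3—6 disconnects 3 from 6 — this is a bridge.

1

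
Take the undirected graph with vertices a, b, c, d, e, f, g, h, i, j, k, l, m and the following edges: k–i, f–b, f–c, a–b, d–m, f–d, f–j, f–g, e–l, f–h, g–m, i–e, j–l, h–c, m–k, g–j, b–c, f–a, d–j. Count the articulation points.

1

Removing f increases the component count from 1 to 2, so f is a cut vertex.
By contrast removing e leaves 1 component; it is not a cut vertex. No other vertex is a cut vertex either.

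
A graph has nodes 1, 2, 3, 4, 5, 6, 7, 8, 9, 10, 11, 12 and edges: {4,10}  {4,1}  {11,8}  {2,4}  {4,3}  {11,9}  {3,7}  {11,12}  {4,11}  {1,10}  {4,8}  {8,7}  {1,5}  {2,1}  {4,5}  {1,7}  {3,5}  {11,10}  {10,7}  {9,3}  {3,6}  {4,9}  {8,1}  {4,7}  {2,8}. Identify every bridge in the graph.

11-12, 3-6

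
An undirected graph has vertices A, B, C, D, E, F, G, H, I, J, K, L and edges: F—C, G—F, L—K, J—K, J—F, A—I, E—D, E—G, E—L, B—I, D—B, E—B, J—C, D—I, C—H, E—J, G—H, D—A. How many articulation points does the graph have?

Removing E increases the component count from 1 to 2, so E is a cut vertex.
By contrast removing B leaves 1 component; it is not a cut vertex. No other vertex is a cut vertex either.

1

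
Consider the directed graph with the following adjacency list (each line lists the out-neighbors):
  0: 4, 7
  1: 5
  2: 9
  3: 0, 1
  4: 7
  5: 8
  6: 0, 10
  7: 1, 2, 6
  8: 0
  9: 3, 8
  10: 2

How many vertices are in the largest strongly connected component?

11

{0, 1, 2, 3, 4, 5, 6, 7, 8, 9, 10} are all mutually reachable — one SCC of size 11.
The largest has 11 vertices.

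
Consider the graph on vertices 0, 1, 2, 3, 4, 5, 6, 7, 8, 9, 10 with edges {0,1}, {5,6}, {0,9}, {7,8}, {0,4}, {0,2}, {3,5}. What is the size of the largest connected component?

10 is isolated — a component by itself.
Starting from 7 we can reach 7, 8. That is one component of size 2.
Starting from 3 we can reach 3, 5, 6. That is one component of size 3.
Starting from 0 we can reach 0, 1, 2, 4, 9. That is one component of size 5.
The largest has 5 vertices.

5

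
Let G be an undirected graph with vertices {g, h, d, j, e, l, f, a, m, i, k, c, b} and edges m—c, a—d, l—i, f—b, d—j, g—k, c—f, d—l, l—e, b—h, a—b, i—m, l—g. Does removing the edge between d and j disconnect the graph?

Removing d—j leaves no path between d and j: the component count goes from 1 to 2. So it is a bridge.

Yes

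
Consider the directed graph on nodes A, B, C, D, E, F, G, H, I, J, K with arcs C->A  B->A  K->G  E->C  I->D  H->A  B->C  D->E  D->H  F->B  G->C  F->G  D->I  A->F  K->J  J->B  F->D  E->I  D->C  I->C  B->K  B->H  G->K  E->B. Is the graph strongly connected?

From A we can reach every vertex (A, B, C, D, E, F, G, H, I, J, K), and every vertex can reach A (A, B, C, D, E, F, G, H, I, J, K). So the whole graph is one strongly connected component.

Yes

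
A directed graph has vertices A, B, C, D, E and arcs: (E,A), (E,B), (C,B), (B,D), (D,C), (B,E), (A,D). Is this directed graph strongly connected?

Yes

From B we can reach every vertex (A, B, C, D, E), and every vertex can reach B (A, B, C, D, E). So the whole graph is one strongly connected component.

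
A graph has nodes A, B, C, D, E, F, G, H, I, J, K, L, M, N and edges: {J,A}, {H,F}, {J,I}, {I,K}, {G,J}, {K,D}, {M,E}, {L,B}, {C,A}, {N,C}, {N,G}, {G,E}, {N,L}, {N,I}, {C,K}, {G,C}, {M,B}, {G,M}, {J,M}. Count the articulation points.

1

Removing K increases the component count from 2 to 3, so K is a cut vertex.
By contrast removing N leaves 2 components; it is not a cut vertex. No other vertex is a cut vertex either.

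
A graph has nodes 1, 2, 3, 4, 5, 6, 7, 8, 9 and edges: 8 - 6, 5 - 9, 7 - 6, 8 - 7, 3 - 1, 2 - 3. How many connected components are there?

4 is isolated — a component by itself.
Starting from 5 we can reach 5, 9. That is one component of size 2.
Starting from 6 we can reach 6, 7, 8. That is one component of size 3.
Starting from 1 we can reach 1, 2, 3. That is one component of size 3.
Total: 4 components.

4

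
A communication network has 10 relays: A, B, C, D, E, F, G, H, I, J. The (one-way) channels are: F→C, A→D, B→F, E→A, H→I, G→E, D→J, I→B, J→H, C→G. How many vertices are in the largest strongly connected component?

10

{A, B, C, D, E, F, G, H, I, J} are all mutually reachable — one SCC of size 10.
The largest has 10 vertices.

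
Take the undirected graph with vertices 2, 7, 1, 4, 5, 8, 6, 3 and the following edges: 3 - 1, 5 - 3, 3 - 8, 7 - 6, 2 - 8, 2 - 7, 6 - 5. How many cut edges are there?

1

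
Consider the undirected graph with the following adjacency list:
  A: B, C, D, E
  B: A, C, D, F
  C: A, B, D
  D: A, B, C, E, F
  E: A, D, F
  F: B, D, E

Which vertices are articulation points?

none

Removing A, for instance, still leaves 1 component. No single vertex removal increases the component count — the graph has no articulation points.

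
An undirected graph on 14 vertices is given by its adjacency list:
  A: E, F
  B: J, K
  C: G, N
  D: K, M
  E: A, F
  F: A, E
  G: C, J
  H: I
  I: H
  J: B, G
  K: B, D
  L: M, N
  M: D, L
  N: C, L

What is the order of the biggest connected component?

Starting from H we can reach H, I. That is one component of size 2.
Starting from A we can reach A, E, F. That is one component of size 3.
Starting from B we can reach B, C, D, G, J, K, L, M, N. That is one component of size 9.
The largest has 9 vertices.

9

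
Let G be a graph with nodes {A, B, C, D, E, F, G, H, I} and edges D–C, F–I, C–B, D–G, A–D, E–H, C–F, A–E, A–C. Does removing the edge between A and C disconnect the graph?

After removing A–C, the path A-D-C still connects them, so the edge is not a bridge.

No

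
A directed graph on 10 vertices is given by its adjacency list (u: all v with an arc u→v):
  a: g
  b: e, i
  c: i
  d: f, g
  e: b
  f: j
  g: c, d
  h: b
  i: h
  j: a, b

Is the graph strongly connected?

No

There is no directed path from c to a, so the graph is not strongly connected.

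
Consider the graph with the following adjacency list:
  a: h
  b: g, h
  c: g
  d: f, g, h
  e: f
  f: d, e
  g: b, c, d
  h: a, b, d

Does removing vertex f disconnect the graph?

Yes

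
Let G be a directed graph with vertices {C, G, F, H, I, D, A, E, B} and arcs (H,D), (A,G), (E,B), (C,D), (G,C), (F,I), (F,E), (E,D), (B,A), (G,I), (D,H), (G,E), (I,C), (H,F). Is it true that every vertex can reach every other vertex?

Yes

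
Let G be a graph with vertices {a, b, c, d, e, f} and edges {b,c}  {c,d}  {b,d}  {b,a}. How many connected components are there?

3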